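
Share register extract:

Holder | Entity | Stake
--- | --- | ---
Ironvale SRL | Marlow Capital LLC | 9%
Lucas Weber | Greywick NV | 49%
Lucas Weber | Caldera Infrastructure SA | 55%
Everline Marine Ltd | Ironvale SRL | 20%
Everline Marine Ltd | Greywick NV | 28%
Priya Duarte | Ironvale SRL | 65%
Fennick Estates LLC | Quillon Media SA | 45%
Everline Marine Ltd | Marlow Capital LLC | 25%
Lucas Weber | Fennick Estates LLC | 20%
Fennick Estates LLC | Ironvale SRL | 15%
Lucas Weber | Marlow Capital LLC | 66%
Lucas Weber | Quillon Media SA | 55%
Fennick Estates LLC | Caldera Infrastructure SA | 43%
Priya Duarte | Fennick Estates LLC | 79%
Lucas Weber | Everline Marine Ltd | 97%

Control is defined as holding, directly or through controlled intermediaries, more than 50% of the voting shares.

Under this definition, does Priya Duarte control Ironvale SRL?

Yes

Priya holds 79% of Fennick, so Priya controls Fennick.
Priya and Fennick together hold 65% + 15% = 80% of Ironvale, so Priya controls Ironvale.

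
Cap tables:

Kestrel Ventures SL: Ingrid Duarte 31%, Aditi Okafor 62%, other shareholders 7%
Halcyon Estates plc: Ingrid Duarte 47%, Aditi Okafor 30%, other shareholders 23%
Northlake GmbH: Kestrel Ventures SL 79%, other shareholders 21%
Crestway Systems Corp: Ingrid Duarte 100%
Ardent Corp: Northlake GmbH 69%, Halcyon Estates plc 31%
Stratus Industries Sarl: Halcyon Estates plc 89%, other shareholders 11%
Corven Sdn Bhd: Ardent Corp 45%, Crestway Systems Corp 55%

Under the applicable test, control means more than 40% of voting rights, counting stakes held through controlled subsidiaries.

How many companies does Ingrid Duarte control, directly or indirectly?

Ingrid holds 47% of Halcyon, so Ingrid controls Halcyon.
Ingrid holds 100% of Crestway, so Ingrid controls Crestway.
Halcyon holds 89% of Stratus, so Ingrid controls Stratus.
Crestway holds 55% of Corven, so Ingrid controls Corven.
No other company's threshold is met.
Ingrid controls 4 companies.

4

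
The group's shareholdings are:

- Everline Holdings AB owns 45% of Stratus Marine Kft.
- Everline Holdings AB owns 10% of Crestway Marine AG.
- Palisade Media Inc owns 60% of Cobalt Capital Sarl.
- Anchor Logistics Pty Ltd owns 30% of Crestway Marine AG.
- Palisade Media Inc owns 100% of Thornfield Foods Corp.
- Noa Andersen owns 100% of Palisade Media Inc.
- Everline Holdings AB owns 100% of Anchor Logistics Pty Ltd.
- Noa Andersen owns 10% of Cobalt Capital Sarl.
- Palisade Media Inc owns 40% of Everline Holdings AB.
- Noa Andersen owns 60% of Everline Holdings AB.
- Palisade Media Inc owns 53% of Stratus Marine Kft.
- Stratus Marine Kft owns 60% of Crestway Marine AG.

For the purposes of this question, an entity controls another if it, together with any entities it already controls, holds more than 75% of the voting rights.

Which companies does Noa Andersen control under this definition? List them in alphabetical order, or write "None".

Anchor Logistics Pty Ltd, Crestway Marine AG, Everline Holdings AB, Palisade Media Inc, Stratus Marine Kft, Thornfield Foods Corp

Noa holds 100% of Palisade, so Noa controls Palisade.
Palisade and Noa together hold 40% + 60% = 100% of Everline, so Noa controls Everline.
Everline holds 100% of Anchor, so Noa controls Anchor.
Palisade and Everline together hold 53% + 45% = 98% of Stratus, so Noa controls Stratus.
Anchor and Stratus and Everline together hold 30% + 60% + 10% = 100% of Crestway, so Noa controls Crestway.
Palisade holds 100% of Thornfield, so Noa controls Thornfield.
No other company's threshold is met.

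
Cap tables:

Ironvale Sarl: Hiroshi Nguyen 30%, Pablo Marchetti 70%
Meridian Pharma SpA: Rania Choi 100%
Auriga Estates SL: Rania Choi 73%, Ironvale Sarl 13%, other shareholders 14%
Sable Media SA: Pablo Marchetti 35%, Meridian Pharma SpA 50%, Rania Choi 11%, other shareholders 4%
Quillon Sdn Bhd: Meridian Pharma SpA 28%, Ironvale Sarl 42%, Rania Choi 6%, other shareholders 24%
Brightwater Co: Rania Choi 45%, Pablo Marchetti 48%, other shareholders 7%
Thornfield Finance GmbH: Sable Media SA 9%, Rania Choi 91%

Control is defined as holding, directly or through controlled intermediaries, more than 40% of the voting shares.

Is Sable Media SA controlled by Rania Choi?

Yes

Rania holds 100% of Meridian, so Rania controls Meridian.
Meridian and Rania together hold 50% + 11% = 61% of Sable, so Rania controls Sable.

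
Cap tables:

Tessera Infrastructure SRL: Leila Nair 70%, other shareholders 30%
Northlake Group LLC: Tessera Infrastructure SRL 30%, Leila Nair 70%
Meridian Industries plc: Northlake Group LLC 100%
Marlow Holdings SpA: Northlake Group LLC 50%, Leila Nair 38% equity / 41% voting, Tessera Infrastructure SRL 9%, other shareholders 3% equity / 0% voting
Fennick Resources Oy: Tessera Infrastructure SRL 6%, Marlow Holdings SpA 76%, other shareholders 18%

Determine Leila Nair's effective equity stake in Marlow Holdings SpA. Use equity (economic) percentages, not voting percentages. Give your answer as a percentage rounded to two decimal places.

89.80%

Leila reaches Marlow along 4 paths.
Via Tessera → Northlake: 70% × 30% × 50% = 10.5%.
Via Northlake: 70% × 50% = 35%.
Direct stake: 38% = 38%.
Via Tessera: 70% × 9% = 6.3%.
Total: 10.5% + 35% + 38% + 6.3% = 89.8%.
Rounded: 89.80%.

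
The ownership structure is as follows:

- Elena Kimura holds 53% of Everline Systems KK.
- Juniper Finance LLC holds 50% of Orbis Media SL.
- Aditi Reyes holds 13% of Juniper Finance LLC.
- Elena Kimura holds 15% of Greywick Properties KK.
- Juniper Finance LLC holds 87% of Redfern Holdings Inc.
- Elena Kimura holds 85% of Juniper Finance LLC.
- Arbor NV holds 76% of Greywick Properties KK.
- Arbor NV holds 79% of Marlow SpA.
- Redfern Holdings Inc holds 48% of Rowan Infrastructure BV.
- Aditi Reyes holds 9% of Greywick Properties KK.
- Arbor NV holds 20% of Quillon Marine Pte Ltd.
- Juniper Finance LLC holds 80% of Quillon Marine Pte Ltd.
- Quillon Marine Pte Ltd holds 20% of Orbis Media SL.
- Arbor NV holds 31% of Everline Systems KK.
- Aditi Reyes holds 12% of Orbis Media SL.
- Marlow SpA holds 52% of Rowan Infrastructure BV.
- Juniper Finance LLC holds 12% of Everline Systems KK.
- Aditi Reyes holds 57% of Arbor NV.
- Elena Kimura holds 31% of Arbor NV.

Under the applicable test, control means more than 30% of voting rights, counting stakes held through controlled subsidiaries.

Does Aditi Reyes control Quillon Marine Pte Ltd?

No

Aditi holds 57% of Arbor, so Aditi controls Arbor.
Aditi and Arbor together hold 9% + 76% = 85% of Greywick, so Aditi controls Greywick.
Arbor holds 31% of Everline, so Aditi controls Everline.
Arbor holds 79% of Marlow, so Aditi controls Marlow.
Marlow holds 52% of Rowan, so Aditi controls Rowan.
In Quillon, Aditi's side holds only 20%, not > 30%.
So Aditi does not control Quillon.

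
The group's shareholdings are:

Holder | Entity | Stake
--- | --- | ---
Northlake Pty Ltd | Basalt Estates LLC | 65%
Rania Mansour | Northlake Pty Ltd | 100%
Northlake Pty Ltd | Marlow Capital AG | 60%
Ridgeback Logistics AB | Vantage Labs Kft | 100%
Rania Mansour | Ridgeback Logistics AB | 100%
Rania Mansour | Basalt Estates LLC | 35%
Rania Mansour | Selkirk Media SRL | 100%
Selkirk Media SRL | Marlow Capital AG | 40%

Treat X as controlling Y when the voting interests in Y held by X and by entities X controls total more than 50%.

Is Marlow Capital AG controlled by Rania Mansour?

Yes

Rania holds 100% of Northlake, so Rania controls Northlake.
Rania holds 100% of Selkirk, so Rania controls Selkirk.
Selkirk and Northlake together hold 40% + 60% = 100% of Marlow, so Rania controls Marlow.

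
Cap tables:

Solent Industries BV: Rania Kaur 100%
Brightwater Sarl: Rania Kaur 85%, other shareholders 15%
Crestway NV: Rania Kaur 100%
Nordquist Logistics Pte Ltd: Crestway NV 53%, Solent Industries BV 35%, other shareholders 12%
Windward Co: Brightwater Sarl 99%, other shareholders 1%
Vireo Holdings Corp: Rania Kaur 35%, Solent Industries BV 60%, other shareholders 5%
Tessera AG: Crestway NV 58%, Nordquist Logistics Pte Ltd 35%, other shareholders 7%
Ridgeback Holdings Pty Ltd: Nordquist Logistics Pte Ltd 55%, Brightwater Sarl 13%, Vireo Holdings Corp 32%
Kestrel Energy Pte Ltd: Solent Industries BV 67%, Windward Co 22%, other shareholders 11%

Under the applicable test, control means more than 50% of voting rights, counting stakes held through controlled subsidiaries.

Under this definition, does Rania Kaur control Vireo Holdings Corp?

Rania holds 100% of Solent, so Rania controls Solent.
Rania and Solent together hold 35% + 60% = 95% of Vireo, so Rania controls Vireo.

Yes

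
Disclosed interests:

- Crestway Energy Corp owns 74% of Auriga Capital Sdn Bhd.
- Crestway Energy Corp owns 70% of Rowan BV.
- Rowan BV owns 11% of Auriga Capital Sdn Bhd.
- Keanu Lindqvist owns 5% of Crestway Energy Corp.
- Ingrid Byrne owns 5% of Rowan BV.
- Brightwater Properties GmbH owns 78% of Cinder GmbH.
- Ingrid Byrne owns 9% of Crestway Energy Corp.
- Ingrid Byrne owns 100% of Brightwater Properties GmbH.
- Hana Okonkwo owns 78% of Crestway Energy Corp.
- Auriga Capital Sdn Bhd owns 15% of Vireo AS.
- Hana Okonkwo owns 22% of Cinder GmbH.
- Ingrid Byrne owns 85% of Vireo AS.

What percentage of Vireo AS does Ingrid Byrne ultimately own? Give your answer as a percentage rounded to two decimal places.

86.19%

Ingrid reaches Vireo along 4 paths.
Direct stake: 85% = 85%.
Via Crestway → Auriga: 9% × 74% × 15% = 0.999%.
Via Crestway → Rowan → Auriga: 9% × 70% × 11% × 15% = 0.10395%.
Via Rowan → Auriga: 5% × 11% × 15% = 0.0825%.
Total: 85% + 0.999% + 0.10395% + 0.0825% = 86.18545%.
Rounded: 86.19%.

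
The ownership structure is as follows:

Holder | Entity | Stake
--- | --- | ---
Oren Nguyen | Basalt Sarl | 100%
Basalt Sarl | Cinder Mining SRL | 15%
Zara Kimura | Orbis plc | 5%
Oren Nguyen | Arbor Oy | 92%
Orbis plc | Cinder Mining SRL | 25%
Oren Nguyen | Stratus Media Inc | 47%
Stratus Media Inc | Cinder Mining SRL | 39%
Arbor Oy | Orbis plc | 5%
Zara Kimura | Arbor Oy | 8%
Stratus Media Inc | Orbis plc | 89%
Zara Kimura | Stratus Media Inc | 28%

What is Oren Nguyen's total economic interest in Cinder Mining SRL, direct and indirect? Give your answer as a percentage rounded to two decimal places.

44.94%

Oren reaches Cinder along 4 paths.
Via Basalt: 100% × 15% = 15%.
Via Stratus: 47% × 39% = 18.33%.
Via Stratus → Orbis: 47% × 89% × 25% = 10.4575%.
Via Arbor → Orbis: 92% × 5% × 25% = 1.15%.
Total: 15% + 18.33% + 10.4575% + 1.15% = 44.9375%.
Rounded: 44.94%.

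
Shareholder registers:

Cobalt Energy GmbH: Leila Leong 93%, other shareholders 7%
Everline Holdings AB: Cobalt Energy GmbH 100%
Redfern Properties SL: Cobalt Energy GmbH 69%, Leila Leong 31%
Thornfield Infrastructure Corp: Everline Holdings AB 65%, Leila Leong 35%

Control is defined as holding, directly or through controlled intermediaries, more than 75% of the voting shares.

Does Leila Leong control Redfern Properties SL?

Leila holds 93% of Cobalt, so Leila controls Cobalt.
Cobalt and Leila together hold 69% + 31% = 100% of Redfern, so Leila controls Redfern.

Yes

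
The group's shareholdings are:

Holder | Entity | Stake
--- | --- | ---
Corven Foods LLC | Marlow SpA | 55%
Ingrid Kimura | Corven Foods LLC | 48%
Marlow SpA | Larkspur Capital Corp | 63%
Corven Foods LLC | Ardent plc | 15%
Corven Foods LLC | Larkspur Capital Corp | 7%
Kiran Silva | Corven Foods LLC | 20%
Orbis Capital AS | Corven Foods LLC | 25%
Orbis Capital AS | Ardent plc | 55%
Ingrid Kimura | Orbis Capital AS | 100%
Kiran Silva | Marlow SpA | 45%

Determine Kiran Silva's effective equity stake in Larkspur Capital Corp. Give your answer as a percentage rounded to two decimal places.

36.68%

Kiran reaches Larkspur along 3 paths.
Via Corven → Marlow: 20% × 55% × 63% = 6.93%.
Via Marlow: 45% × 63% = 28.35%.
Via Corven: 20% × 7% = 1.4%.
Total: 6.93% + 28.35% + 1.4% = 36.68%.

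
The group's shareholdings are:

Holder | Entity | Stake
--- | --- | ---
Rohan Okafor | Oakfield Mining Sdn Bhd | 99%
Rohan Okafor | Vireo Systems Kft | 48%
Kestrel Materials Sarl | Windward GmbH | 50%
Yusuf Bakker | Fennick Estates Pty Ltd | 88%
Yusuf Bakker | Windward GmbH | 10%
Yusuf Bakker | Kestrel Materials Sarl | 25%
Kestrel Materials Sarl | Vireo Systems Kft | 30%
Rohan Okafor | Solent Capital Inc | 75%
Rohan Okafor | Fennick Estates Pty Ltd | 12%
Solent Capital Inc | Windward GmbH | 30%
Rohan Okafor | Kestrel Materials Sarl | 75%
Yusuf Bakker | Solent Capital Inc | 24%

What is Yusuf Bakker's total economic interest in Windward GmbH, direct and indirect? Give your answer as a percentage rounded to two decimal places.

29.70%

Yusuf reaches Windward along 3 paths.
Direct stake: 10% = 10%.
Via Kestrel: 25% × 50% = 12.5%.
Via Solent: 24% × 30% = 7.2%.
Total: 10% + 12.5% + 7.2% = 29.7%.
Rounded: 29.70%.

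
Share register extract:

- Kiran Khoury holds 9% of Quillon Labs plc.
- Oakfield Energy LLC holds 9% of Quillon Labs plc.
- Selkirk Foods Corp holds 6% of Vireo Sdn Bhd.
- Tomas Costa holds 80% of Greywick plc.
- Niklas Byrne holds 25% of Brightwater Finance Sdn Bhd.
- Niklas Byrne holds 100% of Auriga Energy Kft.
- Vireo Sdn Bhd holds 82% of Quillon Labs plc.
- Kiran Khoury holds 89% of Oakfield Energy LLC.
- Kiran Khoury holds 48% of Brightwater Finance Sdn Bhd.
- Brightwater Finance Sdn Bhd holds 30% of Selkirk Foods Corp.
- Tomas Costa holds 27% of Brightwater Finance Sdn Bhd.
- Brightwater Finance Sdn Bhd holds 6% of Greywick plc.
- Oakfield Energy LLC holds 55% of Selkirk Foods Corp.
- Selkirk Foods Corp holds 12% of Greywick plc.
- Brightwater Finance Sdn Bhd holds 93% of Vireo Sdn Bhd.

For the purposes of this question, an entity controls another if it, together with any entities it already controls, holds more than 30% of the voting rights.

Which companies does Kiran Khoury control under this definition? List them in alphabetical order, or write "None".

Brightwater Finance Sdn Bhd, Oakfield Energy LLC, Quillon Labs plc, Selkirk Foods Corp, Vireo Sdn Bhd

Kiran holds 89% of Oakfield, so Kiran controls Oakfield.
Kiran holds 48% of Brightwater, so Kiran controls Brightwater.
Oakfield and Brightwater together hold 55% + 30% = 85% of Selkirk, so Kiran controls Selkirk.
Brightwater and Selkirk together hold 93% + 6% = 99% of Vireo, so Kiran controls Vireo.
Kiran and Vireo and Oakfield together hold 9% + 82% + 9% = 100% of Quillon, so Kiran controls Quillon.
No other company's threshold is met.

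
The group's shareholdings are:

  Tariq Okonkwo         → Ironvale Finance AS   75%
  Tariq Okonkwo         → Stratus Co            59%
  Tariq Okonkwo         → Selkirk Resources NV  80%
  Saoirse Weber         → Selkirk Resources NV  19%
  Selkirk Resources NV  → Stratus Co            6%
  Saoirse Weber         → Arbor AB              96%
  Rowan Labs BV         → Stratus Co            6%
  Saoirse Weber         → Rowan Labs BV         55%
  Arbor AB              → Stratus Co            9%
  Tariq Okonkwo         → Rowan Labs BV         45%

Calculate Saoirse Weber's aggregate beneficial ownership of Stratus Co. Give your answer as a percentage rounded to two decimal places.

13.08%

Saoirse reaches Stratus along 3 paths.
Via Rowan: 55% × 6% = 3.3%.
Via Arbor: 96% × 9% = 8.64%.
Via Selkirk: 19% × 6% = 1.14%.
Total: 3.3% + 8.64% + 1.14% = 13.08%.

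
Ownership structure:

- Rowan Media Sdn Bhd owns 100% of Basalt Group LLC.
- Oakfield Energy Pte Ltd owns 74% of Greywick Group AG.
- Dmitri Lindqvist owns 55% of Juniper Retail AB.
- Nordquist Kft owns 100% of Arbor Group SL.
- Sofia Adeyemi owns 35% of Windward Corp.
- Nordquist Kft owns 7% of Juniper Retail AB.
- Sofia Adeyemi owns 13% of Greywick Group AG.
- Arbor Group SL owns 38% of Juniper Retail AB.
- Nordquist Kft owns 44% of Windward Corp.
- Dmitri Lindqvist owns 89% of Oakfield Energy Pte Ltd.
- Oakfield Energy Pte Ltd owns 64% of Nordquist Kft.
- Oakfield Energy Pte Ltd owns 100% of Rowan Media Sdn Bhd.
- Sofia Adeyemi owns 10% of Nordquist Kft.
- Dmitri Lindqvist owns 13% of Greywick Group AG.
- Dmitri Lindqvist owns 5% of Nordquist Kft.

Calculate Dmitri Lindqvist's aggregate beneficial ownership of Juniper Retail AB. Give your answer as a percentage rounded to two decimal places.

Dmitri reaches Juniper along 5 paths.
Via Nordquist: 5% × 7% = 0.35%.
Via Oakfield → Nordquist: 89% × 64% × 7% = 3.9872%.
Direct stake: 55% = 55%.
Via Nordquist → Arbor: 5% × 100% × 38% = 1.9%.
Via Oakfield → Nordquist → Arbor: 89% × 64% × 100% × 38% = 21.6448%.
Total: 0.35% + 3.9872% + 55% + 1.9% + 21.6448% = 82.882%.
Rounded: 82.88%.

82.88%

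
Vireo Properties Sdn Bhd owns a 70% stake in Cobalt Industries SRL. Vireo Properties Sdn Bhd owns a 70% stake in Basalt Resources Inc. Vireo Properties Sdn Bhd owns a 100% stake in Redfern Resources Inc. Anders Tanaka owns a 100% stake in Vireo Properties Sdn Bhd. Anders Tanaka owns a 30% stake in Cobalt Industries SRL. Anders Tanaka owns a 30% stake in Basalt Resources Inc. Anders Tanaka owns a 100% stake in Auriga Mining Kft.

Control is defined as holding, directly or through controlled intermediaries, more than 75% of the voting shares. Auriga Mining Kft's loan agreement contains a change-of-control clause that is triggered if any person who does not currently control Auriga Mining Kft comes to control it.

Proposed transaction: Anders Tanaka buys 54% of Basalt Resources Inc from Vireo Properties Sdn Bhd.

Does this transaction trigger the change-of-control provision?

No

The purchase adds only to Anders's holdings (Vireo's stake shrinks), so Anders is the only person who could newly come to control Auriga.
Anders holds 100% of Auriga, so Anders controls Auriga.
So Anders already controls Auriga before the transaction.
After the purchase, Anders's direct stake in Basalt rises to 30% + 54% = 84%, and Vireo's stake falls to 16%.
Anders controlled Auriga already, so this is not a new person acquiring control; every other person's position is unchanged or reduced.
No new person acquires control, so the clause is not triggered.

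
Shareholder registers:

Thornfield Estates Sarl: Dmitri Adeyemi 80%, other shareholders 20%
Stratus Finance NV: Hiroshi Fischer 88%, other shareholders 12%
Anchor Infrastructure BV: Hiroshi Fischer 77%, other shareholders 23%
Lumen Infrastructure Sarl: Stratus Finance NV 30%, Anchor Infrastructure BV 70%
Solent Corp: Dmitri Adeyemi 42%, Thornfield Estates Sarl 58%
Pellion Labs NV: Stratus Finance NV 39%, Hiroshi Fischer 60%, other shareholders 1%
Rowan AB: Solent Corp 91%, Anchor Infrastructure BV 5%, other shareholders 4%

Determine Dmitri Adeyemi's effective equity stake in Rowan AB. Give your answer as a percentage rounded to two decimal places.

80.44%

Dmitri reaches Rowan along 2 paths.
Via Solent: 42% × 91% = 38.22%.
Via Thornfield → Solent: 80% × 58% × 91% = 42.224%.
Total: 38.22% + 42.224% = 80.444%.
Rounded: 80.44%.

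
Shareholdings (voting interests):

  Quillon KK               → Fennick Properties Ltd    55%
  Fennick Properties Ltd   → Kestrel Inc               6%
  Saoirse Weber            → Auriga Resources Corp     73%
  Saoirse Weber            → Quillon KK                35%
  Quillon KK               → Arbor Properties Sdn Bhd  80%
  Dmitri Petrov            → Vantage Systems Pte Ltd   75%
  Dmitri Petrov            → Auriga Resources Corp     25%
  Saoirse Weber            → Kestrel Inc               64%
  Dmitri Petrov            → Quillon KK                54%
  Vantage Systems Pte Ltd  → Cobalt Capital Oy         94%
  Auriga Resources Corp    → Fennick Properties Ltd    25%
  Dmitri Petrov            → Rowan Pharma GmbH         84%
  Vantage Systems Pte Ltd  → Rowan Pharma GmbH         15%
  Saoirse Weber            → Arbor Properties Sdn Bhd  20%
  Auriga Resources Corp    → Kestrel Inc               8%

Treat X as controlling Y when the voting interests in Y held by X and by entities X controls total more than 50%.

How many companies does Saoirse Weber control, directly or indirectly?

Saoirse holds 73% of Auriga, so Saoirse controls Auriga.
Saoirse and Auriga together hold 64% + 8% = 72% of Kestrel, so Saoirse controls Kestrel.
No other company's threshold is met.
Saoirse controls 2 companies.

2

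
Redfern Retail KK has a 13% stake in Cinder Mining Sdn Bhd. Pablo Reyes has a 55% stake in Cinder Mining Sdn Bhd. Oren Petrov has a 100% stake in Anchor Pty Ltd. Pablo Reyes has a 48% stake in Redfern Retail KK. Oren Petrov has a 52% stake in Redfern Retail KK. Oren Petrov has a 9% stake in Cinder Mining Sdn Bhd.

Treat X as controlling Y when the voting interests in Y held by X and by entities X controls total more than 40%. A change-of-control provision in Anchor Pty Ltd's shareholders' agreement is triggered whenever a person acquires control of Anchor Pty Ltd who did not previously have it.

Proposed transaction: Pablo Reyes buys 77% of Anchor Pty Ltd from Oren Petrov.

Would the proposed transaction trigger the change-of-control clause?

The purchase adds only to Pablo's holdings (Oren's stake shrinks), so Pablo is the only person who could newly come to control Anchor.
Pablo holds 48% of Redfern, so Pablo controls Redfern.
Pablo and Redfern together hold 55% + 13% = 68% of Cinder, so Pablo controls Cinder.
Neither Pablo nor any entity Pablo controls holds any voting interest in Anchor.
So before the transaction, Pablo does not control Anchor.
After the purchase, Pablo holds 77% of Anchor directly, and Oren's stake falls to 23%.
Pablo holds 77% of Anchor, so Pablo controls Anchor.
Pablo did not control Anchor before and does after, so the clause is triggered.

Yes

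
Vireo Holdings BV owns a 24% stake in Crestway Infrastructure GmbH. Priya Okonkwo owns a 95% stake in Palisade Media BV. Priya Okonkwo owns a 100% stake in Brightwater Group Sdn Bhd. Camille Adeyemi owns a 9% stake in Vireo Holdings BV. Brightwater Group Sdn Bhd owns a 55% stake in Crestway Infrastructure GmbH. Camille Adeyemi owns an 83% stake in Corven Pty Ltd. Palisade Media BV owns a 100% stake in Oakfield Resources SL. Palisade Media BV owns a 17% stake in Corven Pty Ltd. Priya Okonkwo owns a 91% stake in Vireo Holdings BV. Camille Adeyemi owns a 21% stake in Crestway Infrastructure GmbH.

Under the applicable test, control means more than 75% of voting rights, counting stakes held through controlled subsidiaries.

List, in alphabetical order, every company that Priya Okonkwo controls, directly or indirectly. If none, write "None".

Priya holds 100% of Brightwater, so Priya controls Brightwater.
Priya holds 91% of Vireo, so Priya controls Vireo.
Priya holds 95% of Palisade, so Priya controls Palisade.
Brightwater and Vireo together hold 55% + 24% = 79% of Crestway, so Priya controls Crestway.
Palisade holds 100% of Oakfield, so Priya controls Oakfield.
No other company's threshold is met.

Brightwater Group Sdn Bhd, Crestway Infrastructure GmbH, Oakfield Resources SL, Palisade Media BV, Vireo Holdings BV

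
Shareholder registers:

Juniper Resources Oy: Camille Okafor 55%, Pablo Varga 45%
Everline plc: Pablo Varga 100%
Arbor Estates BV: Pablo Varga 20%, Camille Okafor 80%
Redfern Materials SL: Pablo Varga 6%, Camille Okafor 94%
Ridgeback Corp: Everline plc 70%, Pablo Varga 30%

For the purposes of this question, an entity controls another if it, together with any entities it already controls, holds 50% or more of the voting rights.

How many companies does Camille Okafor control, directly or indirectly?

Camille holds 55% of Juniper, so Camille controls Juniper.
Camille holds 80% of Arbor, so Camille controls Arbor.
Camille holds 94% of Redfern, so Camille controls Redfern.
No other company's threshold is met.
Camille controls 3 companies.

3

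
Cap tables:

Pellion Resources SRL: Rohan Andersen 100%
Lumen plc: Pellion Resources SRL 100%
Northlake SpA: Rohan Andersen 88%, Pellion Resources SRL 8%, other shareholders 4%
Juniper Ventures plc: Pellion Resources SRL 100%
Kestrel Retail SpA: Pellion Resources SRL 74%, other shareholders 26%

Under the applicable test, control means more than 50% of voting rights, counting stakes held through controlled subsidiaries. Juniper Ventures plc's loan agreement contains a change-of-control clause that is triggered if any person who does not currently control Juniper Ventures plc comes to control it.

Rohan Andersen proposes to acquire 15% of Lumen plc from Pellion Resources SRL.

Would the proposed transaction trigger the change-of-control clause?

The purchase adds only to Rohan's holdings (Pellion's stake shrinks), so Rohan is the only person who could newly come to control Juniper.
Rohan holds 100% of Pellion, so Rohan controls Pellion.
Pellion holds 100% of Juniper, so Rohan controls Juniper.
So Rohan already controls Juniper before the transaction.
After the purchase, Rohan holds 15% of Lumen directly, and Pellion's stake falls to 85%.
Rohan controlled Juniper already, so this is not a new person acquiring control; every other person's position is unchanged or reduced.
No new person acquires control, so the clause is not triggered.

No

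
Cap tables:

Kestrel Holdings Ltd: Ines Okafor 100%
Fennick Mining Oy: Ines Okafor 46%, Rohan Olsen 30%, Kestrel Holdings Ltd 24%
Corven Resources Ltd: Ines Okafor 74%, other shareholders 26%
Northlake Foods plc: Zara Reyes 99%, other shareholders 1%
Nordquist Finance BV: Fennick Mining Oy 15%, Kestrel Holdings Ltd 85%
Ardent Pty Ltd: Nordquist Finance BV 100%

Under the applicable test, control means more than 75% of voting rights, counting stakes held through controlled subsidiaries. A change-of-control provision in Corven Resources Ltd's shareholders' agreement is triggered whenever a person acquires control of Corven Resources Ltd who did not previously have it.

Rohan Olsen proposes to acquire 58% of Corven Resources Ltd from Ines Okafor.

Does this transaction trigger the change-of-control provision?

No

The purchase adds only to Rohan's holdings (Ines's stake shrinks), so Rohan is the only person who could newly come to control Corven.
Rohan's largest direct stake is 30% in Fennick, which does not meet the threshold, so Rohan controls no company.
Neither Rohan nor any entity Rohan controls holds any voting interest in Corven.
So before the transaction, Rohan does not control Corven.
After the purchase, Rohan holds 58% of Corven directly, and Ines's stake falls to 16%.
After the transaction, Rohan's side holds 58% of Corven, not > 75%, so Rohan still does not control Corven.
No new person acquires control, so the clause is not triggered.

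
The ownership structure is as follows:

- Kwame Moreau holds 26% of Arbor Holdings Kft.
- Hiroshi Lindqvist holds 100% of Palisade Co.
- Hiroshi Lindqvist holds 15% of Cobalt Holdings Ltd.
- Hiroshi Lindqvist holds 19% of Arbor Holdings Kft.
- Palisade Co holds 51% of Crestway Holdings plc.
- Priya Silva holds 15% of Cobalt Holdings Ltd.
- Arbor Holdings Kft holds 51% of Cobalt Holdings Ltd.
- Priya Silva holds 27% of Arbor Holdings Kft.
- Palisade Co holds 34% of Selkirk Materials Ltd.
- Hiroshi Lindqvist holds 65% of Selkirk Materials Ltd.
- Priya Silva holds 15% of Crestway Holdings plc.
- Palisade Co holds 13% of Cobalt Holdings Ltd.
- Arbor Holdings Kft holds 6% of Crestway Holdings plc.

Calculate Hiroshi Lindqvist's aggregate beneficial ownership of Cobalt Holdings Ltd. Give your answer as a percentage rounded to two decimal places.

Hiroshi reaches Cobalt along 3 paths.
Via Arbor: 19% × 51% = 9.69%.
Direct stake: 15% = 15%.
Via Palisade: 100% × 13% = 13%.
Total: 9.69% + 15% + 13% = 37.69%.

37.69%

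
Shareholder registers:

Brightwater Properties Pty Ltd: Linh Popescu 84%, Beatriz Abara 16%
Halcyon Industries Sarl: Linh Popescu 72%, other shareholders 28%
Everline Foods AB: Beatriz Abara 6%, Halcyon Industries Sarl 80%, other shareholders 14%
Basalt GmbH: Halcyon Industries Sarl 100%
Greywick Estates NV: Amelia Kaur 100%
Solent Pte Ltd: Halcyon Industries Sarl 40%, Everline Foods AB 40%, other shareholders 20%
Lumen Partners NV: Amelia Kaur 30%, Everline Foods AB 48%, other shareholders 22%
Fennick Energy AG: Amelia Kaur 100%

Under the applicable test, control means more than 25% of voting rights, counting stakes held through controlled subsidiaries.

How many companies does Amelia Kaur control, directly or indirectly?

3

Amelia holds 100% of Greywick, so Amelia controls Greywick.
Amelia holds 30% of Lumen, so Amelia controls Lumen.
Amelia holds 100% of Fennick, so Amelia controls Fennick.
No other company's threshold is met.
Amelia controls 3 companies.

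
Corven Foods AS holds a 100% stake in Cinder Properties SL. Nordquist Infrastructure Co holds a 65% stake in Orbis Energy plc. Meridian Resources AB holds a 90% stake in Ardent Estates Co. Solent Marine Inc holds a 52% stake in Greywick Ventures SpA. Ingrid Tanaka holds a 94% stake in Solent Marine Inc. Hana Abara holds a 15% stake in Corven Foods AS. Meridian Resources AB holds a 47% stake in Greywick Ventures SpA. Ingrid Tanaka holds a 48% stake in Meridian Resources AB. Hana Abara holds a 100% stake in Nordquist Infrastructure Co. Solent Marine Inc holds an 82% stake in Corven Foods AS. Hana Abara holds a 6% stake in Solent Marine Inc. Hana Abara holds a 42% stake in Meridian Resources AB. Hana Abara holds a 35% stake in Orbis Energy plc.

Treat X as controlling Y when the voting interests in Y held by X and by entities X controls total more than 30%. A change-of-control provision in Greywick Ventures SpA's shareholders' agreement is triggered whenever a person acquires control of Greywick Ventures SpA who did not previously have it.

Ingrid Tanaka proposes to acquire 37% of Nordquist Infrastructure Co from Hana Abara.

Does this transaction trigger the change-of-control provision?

The purchase adds only to Ingrid's holdings (Hana's stake shrinks), so Ingrid is the only person who could newly come to control Greywick.
Ingrid holds 94% of Solent, so Ingrid controls Solent.
Ingrid holds 48% of Meridian, so Ingrid controls Meridian.
Meridian and Solent together hold 47% + 52% = 99% of Greywick, so Ingrid controls Greywick.
So Ingrid already controls Greywick before the transaction.
After the purchase, Ingrid holds 37% of Nordquist directly, and Hana's stake falls to 63%.
Ingrid controlled Greywick already, so this is not a new person acquiring control; every other person's position is unchanged or reduced.
No new person acquires control, so the clause is not triggered.

No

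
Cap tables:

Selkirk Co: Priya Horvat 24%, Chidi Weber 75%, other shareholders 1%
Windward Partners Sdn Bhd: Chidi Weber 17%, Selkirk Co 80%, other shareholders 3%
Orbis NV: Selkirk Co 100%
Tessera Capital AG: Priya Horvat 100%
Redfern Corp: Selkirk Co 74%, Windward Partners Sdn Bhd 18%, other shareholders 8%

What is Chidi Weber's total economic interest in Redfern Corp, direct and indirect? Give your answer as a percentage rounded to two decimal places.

Chidi reaches Redfern along 3 paths.
Via Selkirk: 75% × 74% = 55.5%.
Via Windward: 17% × 18% = 3.06%.
Via Selkirk → Windward: 75% × 80% × 18% = 10.8%.
Total: 55.5% + 3.06% + 10.8% = 69.36%.

69.36%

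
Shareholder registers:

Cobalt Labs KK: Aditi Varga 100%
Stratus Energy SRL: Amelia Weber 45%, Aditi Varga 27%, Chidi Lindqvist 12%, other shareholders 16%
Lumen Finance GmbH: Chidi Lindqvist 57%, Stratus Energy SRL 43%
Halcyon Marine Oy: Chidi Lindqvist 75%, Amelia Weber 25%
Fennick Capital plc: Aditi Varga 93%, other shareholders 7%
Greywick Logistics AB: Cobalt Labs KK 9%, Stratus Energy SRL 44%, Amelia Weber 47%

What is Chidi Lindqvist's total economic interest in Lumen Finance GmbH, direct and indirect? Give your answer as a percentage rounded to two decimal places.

62.16%

Chidi reaches Lumen along 2 paths.
Direct stake: 57% = 57%.
Via Stratus: 12% × 43% = 5.16%.
Total: 57% + 5.16% = 62.16%.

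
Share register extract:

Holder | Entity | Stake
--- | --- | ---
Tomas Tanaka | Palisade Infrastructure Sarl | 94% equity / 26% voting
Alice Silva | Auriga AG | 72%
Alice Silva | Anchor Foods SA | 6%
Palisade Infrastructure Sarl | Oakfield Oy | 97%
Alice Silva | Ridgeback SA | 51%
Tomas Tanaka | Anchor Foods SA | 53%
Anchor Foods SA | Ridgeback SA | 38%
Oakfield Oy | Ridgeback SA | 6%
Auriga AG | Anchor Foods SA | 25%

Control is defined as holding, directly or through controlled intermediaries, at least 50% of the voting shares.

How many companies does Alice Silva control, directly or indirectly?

2

Alice holds 72% of Auriga, so Alice controls Auriga.
Alice holds 51% of Ridgeback, so Alice controls Ridgeback.
No other company's threshold is met.
Alice controls 2 companies.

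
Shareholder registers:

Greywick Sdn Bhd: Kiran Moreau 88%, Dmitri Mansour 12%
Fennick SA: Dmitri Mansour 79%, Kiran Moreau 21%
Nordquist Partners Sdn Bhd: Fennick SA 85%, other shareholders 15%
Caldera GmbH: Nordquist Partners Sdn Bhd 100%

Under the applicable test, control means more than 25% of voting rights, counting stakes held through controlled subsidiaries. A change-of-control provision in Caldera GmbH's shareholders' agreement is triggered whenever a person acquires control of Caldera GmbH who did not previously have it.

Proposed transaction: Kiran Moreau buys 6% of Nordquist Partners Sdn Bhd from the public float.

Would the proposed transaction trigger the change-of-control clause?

The purchase changes only Kiran's holdings, so Kiran is the only person who could newly come to control Caldera.
Kiran holds 88% of Greywick, so Kiran controls Greywick.
Neither Kiran nor any entity Kiran controls holds any voting interest in Caldera.
So before the transaction, Kiran does not control Caldera.
After the purchase, Kiran holds 6% of Nordquist directly.
Kiran's side now holds 6% of Nordquist, not > 25%, so Kiran still does not control Nordquist.
After the transaction, neither Kiran nor any entity Kiran controls holds a voting interest in Caldera, so Kiran still does not control it.
No new person acquires control, so the clause is not triggered.

No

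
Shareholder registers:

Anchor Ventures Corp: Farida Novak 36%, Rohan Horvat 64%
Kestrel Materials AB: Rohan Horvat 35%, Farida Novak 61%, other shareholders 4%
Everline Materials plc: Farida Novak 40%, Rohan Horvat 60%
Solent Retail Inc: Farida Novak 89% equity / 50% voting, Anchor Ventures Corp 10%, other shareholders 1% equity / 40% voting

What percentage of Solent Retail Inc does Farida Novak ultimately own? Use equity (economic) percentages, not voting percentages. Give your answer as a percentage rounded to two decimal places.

92.60%

Farida reaches Solent along 2 paths.
Direct stake: 89% = 89%.
Via Anchor: 36% × 10% = 3.6%.
Total: 89% + 3.6% = 92.6%.
Rounded: 92.60%.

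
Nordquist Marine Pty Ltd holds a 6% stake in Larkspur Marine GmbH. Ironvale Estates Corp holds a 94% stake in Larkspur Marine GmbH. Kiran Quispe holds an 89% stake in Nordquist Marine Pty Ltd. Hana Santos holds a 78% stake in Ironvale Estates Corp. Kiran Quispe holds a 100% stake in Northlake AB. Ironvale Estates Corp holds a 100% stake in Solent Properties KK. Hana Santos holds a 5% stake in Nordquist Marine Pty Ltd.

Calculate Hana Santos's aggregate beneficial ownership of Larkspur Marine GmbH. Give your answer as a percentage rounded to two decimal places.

Hana reaches Larkspur along 2 paths.
Via Nordquist: 5% × 6% = 0.3%.
Via Ironvale: 78% × 94% = 73.32%.
Total: 0.3% + 73.32% = 73.62%.

73.62%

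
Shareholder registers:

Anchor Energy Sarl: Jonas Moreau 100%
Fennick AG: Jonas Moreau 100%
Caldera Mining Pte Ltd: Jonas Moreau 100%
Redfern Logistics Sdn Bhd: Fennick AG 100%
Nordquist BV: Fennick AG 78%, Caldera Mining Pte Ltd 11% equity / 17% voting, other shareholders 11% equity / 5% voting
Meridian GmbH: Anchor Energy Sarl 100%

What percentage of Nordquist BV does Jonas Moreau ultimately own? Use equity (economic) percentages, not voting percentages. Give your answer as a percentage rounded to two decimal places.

Jonas reaches Nordquist along 2 paths.
Via Fennick: 100% × 78% = 78%.
Via Caldera: 100% × 11% = 11%.
Total: 78% + 11% = 89%.
Rounded: 89.00%.

89.00%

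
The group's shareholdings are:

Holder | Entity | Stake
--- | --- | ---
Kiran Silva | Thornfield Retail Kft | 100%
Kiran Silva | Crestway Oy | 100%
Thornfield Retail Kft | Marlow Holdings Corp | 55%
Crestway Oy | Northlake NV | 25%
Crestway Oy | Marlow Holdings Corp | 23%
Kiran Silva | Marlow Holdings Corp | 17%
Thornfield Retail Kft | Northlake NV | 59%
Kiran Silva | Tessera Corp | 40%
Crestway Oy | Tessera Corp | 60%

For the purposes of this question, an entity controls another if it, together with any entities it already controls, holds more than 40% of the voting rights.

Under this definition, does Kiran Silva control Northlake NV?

Yes

Kiran holds 100% of Crestway, so Kiran controls Crestway.
Kiran holds 100% of Thornfield, so Kiran controls Thornfield.
Thornfield and Crestway together hold 59% + 25% = 84% of Northlake, so Kiran controls Northlake.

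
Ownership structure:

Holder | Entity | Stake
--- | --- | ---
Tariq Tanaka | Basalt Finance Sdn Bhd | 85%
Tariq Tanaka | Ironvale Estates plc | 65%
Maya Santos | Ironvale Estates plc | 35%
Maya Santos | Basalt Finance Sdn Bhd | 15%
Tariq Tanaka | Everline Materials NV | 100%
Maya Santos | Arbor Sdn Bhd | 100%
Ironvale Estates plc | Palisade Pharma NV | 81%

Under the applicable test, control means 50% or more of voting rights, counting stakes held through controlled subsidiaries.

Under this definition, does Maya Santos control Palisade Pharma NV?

Maya holds 100% of Arbor, so Maya controls Arbor.
Neither Maya nor any entity Maya controls holds any voting interest in Palisade.
So Maya does not control Palisade.

No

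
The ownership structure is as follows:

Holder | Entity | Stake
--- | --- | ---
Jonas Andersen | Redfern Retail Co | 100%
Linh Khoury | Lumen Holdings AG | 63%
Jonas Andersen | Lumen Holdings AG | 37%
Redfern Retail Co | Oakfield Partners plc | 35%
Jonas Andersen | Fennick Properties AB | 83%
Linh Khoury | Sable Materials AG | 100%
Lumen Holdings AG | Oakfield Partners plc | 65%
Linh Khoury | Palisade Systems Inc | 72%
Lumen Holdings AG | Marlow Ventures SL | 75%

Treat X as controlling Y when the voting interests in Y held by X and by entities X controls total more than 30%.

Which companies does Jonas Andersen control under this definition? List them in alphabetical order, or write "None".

Fennick Properties AB, Lumen Holdings AG, Marlow Ventures SL, Oakfield Partners plc, Redfern Retail Co

Jonas holds 37% of Lumen, so Jonas controls Lumen.
Jonas holds 100% of Redfern, so Jonas controls Redfern.
Lumen and Redfern together hold 65% + 35% = 100% of Oakfield, so Jonas controls Oakfield.
Jonas holds 83% of Fennick, so Jonas controls Fennick.
Lumen holds 75% of Marlow, so Jonas controls Marlow.
No other company's threshold is met.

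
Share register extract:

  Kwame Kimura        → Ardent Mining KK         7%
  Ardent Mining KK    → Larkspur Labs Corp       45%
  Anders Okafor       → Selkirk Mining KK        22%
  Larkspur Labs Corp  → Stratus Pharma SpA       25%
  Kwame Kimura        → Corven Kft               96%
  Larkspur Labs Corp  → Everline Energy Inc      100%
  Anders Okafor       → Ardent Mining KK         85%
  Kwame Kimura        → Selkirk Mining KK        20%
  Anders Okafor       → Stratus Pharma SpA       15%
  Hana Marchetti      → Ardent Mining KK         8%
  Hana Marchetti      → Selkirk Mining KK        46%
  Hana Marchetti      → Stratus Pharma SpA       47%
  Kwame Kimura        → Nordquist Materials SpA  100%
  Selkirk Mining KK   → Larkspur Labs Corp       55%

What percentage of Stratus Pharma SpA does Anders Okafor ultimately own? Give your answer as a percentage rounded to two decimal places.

Anders reaches Stratus along 3 paths.
Via Selkirk → Larkspur: 22% × 55% × 25% = 3.025%.
Via Ardent → Larkspur: 85% × 45% × 25% = 9.5625%.
Direct stake: 15% = 15%.
Total: 3.025% + 9.5625% + 15% = 27.5875%.
Rounded: 27.59%.

27.59%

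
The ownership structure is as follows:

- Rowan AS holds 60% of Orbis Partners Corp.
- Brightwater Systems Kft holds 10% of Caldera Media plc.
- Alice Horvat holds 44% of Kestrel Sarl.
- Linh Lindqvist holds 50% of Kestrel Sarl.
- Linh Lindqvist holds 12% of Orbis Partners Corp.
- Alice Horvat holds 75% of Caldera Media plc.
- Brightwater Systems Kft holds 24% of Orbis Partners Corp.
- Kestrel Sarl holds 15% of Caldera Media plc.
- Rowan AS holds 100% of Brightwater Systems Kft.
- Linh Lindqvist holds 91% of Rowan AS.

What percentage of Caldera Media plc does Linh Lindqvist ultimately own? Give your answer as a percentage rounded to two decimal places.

16.60%

Linh reaches Caldera along 2 paths.
Via Kestrel: 50% × 15% = 7.5%.
Via Rowan → Brightwater: 91% × 100% × 10% = 9.1%.
Total: 7.5% + 9.1% = 16.6%.
Rounded: 16.60%.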